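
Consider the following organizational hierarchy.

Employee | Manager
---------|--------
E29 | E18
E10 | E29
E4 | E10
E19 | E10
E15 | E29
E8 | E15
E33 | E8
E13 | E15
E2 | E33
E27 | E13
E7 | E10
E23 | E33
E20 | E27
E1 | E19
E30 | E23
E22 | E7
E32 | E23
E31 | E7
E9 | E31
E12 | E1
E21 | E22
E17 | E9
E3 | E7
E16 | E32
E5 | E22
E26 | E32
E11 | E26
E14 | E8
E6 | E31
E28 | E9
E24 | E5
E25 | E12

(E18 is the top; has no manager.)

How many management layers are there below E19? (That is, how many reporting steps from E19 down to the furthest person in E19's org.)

The longest chain under E19 runs E19 → E1 → E12 → E25, which is 3 levels below E19.

3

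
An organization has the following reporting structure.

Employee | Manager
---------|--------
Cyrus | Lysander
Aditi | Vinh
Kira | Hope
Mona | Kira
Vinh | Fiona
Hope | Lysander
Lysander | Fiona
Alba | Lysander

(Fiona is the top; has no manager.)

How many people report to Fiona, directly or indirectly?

Fiona directly manages Lysander, Vinh. Under Lysander: Alba, Cyrus, Hope, Kira, Mona (5). Under Vinh: Aditi (1). So Fiona's organization is 2 direct reports plus everyone under them: 6 + 2 = 8.

8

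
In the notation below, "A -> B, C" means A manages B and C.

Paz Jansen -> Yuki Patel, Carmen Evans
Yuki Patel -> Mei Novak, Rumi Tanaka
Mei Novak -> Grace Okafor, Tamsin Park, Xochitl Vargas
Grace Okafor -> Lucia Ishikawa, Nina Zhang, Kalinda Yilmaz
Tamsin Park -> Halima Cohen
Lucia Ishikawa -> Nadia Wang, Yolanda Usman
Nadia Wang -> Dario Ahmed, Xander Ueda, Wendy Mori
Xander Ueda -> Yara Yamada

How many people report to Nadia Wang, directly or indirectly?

Nadia Wang directly manages Dario Ahmed, Xander Ueda, Wendy Mori. Dario Ahmed has no reports. Under Xander Ueda: Yara Yamada (1). Wendy Mori has no reports. So Nadia Wang's organization is 3 direct reports plus everyone under them: 1 + 2 + 1 = 4.

4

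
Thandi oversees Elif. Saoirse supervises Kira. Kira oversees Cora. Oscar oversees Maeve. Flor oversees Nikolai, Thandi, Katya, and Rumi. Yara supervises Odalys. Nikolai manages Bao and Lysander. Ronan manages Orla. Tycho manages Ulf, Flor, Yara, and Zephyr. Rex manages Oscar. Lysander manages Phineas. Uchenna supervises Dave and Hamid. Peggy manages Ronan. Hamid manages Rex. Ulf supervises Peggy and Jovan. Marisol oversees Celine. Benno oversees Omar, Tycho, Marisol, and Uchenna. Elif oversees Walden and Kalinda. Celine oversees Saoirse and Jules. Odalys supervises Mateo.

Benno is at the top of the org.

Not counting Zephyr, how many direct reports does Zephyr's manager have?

3

Zephyr reports to Tycho. Tycho's other direct reports are Ulf, Flor, Yara — 3 peers.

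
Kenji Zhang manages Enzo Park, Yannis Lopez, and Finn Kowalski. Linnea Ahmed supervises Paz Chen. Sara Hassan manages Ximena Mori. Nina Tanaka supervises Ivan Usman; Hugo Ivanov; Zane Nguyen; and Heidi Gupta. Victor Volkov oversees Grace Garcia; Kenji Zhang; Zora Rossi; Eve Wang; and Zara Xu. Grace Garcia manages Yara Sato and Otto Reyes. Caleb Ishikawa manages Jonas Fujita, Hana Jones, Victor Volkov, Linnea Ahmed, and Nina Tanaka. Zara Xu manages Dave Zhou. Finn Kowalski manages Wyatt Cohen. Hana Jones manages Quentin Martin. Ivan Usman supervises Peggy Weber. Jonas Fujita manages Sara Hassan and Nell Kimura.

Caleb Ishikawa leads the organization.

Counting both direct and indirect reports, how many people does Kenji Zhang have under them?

Kenji Zhang directly manages Finn Kowalski, Enzo Park, Yannis Lopez. Under Finn Kowalski: Wyatt Cohen (1). Enzo Park has no reports. Yannis Lopez has no reports. So Kenji Zhang's organization is 3 direct reports plus everyone under them: 2 + 1 + 1 = 4.

4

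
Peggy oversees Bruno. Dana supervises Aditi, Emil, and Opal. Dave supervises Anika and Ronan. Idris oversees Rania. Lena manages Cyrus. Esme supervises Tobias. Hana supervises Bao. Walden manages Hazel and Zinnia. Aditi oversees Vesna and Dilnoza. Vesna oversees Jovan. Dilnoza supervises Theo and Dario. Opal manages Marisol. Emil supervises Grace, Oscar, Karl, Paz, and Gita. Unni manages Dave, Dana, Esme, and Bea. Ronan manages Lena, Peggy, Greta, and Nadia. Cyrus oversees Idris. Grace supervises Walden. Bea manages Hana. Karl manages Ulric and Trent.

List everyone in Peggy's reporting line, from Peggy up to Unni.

Peggy -> Ronan -> Dave -> Unni

Peggy reports to Ronan. Ronan reports to Dave. Dave reports to Unni. Unni is at the top.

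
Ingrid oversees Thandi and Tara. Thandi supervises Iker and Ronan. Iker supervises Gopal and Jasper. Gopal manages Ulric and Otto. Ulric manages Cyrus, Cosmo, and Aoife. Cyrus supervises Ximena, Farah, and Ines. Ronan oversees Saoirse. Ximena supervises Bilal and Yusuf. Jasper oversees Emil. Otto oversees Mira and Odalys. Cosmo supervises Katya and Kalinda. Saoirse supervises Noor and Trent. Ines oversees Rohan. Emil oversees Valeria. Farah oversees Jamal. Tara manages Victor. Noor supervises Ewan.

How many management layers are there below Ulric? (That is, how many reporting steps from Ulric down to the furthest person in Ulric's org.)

3

The longest chain under Ulric runs Ulric → Cyrus → Farah → Jamal, which is 3 levels below Ulric.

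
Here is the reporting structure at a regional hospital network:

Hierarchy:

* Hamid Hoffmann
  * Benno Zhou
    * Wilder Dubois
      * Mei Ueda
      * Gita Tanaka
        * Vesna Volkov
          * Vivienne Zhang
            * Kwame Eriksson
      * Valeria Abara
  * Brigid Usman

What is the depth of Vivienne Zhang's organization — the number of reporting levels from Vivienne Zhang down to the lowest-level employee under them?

The longest chain under Vivienne Zhang runs Vivienne Zhang → Kwame Eriksson, which is 1 level below Vivienne Zhang.

1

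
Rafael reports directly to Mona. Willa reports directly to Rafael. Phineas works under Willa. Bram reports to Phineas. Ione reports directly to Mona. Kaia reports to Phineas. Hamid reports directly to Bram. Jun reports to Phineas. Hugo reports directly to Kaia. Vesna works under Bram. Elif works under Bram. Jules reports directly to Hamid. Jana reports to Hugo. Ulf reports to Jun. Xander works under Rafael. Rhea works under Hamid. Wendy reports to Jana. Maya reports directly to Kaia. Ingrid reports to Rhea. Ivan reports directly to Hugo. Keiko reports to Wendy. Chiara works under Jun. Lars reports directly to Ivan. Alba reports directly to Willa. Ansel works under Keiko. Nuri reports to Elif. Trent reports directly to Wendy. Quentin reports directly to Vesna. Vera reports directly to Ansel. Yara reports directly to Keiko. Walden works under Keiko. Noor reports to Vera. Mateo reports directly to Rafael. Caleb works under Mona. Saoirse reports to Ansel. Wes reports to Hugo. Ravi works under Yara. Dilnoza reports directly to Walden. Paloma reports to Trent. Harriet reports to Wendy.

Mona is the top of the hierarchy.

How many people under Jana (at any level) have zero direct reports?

The people in Jana's organization with no one reporting to them are Harriet, Paloma, Dilnoza, Ravi, Saoirse, Noor. That is 6.

6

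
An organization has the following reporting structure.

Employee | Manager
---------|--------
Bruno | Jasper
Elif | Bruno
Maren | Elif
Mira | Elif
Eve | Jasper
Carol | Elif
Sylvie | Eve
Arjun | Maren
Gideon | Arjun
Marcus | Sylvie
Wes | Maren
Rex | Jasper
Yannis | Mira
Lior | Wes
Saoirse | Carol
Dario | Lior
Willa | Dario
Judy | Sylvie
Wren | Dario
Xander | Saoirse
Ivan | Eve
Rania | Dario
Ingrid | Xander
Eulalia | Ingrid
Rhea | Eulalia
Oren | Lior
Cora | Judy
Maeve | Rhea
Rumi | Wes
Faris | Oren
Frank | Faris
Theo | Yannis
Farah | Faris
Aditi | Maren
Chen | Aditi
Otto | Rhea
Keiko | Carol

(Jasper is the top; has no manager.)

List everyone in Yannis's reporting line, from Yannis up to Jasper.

Yannis reports to Mira. Mira reports to Elif. Elif reports to Bruno. Bruno reports to Jasper. Jasper is at the top.

Yannis -> Mira -> Elif -> Bruno -> Jasper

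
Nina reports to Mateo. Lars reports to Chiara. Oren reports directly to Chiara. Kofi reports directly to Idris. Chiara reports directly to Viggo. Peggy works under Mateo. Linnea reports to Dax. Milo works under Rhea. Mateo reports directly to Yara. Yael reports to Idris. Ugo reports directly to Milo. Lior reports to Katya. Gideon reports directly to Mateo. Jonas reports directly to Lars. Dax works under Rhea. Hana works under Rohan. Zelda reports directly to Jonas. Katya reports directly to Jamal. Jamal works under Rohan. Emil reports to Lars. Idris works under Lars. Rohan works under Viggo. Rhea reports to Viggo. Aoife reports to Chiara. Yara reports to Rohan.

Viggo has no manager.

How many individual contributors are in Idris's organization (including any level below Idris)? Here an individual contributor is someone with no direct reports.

The people in Idris's organization with no one reporting to them are Yael, Kofi. That is 2.

2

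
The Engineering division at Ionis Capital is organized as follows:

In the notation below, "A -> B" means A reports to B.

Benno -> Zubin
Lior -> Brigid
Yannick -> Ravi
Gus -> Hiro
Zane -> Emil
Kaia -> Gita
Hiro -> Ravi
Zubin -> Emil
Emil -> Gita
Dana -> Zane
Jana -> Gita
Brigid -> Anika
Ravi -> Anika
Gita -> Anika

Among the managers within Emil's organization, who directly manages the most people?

Direct-report counts within Emil's organization: Emil has 2; Zubin has 1; Zane has 1. The largest is 2, held by Emil.

Emil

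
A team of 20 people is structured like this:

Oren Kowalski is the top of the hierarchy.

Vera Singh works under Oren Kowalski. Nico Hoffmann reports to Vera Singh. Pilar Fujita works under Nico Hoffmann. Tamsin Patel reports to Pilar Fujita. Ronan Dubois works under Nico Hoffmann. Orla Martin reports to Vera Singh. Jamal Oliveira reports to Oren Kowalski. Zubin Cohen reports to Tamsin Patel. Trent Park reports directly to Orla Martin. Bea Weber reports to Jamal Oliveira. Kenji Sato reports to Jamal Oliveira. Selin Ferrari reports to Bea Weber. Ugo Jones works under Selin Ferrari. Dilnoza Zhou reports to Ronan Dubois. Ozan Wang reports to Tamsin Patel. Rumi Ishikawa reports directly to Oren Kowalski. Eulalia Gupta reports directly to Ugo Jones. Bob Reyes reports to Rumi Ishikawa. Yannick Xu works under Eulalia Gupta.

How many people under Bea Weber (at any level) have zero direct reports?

1

The only person in Bea Weber's organization with no one reporting to them is Yannick Xu. That is 1.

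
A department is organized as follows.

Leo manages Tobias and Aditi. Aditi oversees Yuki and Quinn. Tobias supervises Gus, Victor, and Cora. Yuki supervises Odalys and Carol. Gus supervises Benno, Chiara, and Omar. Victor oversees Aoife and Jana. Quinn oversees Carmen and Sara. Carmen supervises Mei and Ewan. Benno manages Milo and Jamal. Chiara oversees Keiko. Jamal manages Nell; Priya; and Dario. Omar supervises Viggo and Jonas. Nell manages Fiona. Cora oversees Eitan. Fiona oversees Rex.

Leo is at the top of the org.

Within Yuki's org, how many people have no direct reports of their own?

2

The people in Yuki's organization with no one reporting to them are Carol, Odalys. That is 2.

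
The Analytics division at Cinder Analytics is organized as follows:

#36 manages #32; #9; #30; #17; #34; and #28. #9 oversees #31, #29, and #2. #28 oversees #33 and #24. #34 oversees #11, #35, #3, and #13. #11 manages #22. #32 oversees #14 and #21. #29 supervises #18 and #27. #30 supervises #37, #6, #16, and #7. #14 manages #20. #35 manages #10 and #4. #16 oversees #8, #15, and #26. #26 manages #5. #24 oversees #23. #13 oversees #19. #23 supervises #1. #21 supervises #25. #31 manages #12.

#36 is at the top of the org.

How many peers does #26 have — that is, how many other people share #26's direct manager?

#26 reports to #16. #16's other direct reports are #15, #8 — 2 peers.

2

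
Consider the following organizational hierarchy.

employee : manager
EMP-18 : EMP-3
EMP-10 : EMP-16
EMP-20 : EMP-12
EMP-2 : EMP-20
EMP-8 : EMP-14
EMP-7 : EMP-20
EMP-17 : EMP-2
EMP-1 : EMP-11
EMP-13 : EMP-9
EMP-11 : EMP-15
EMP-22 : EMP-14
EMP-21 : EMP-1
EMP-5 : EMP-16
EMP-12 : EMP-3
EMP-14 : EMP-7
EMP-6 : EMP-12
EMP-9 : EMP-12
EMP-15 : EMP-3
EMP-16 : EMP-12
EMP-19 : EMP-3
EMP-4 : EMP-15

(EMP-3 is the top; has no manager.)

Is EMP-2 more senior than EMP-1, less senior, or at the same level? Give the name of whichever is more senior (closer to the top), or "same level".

Both EMP-2 and EMP-1 are 3 levels below EMP-3.

same level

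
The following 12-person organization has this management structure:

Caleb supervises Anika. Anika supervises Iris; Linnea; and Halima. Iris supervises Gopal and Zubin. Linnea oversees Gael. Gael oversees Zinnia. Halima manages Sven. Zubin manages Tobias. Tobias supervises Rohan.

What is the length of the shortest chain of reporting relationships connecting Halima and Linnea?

Halima is 1 level below Anika, and Linnea is 1 level below Anika (their lowest common manager). The shortest path runs up from Halima to Anika and back down to Linnea: 1 + 1 = 2 links.

2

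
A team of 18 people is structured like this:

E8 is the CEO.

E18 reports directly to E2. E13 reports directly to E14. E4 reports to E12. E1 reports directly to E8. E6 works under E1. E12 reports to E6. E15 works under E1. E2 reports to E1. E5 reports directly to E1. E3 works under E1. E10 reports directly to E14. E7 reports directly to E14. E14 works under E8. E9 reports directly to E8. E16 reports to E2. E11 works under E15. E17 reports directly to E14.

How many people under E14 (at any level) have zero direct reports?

4

The people in E14's organization with no one reporting to them are E13, E7, E17, E10. That is 4.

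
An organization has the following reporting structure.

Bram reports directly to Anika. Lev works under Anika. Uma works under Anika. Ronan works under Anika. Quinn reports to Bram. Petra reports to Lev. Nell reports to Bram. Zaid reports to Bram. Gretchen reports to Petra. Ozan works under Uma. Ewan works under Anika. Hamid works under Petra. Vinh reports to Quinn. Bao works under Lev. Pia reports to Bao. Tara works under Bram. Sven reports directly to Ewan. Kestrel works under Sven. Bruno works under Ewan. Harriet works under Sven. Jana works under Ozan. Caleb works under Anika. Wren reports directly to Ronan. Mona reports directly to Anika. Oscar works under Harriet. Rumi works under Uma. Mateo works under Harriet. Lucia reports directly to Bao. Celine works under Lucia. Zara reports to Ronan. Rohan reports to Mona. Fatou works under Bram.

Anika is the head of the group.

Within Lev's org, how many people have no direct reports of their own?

4

The people in Lev's organization with no one reporting to them are Celine, Pia, Hamid, Gretchen. That is 4.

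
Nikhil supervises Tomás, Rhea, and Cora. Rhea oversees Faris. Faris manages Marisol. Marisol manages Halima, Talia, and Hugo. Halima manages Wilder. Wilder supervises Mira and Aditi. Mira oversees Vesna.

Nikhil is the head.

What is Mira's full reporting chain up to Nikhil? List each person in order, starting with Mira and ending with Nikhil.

Mira -> Wilder -> Halima -> Marisol -> Faris -> Rhea -> Nikhil

Mira reports to Wilder. Wilder reports to Halima. Halima reports to Marisol. Marisol reports to Faris. Faris reports to Rhea. Rhea reports to Nikhil. Nikhil is at the top.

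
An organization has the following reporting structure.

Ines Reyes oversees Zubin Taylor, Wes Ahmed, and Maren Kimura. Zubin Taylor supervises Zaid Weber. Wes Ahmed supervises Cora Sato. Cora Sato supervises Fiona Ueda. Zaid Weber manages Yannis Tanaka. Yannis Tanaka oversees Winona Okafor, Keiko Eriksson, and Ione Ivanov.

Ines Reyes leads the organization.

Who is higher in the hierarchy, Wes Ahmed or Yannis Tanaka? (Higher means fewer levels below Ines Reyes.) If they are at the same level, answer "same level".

Wes Ahmed

Wes Ahmed is 1 level below Ines Reyes; Yannis Tanaka is 3. Wes Ahmed is higher.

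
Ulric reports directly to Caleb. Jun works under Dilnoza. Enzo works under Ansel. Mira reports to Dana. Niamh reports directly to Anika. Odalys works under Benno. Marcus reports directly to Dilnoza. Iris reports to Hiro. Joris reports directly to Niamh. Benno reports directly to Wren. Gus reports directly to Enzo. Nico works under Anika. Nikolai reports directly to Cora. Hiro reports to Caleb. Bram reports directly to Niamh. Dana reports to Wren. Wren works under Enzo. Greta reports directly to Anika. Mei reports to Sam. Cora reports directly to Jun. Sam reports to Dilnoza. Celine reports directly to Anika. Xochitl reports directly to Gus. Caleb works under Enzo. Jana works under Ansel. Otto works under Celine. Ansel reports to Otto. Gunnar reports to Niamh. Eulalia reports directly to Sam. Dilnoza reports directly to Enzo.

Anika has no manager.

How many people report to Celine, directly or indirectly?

Celine directly manages Otto. Under Otto: Ansel, Jana, Enzo, Wren, Dana, Mira, Benno, Odalys, Caleb, Ulric, Hiro, Iris, Dilnoza, Marcus, Jun, Cora, Nikolai, Sam, Mei, Eulalia, Gus, Xochitl (22). That's 23 in total.

23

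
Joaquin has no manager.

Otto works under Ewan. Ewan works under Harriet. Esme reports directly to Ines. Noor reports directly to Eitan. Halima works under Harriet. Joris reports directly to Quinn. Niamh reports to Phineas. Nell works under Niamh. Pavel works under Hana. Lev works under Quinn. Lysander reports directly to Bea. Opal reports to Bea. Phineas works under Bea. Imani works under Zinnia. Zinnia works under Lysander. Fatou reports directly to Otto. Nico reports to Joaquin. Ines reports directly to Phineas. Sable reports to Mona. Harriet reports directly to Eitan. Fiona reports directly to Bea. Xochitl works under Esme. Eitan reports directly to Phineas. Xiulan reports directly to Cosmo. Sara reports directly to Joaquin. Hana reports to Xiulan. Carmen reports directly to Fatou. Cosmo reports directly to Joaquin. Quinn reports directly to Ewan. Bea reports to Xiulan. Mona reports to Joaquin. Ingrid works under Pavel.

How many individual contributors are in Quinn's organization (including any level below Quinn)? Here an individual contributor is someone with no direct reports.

The people in Quinn's organization with no one reporting to them are Lev, Joris. That is 2.

2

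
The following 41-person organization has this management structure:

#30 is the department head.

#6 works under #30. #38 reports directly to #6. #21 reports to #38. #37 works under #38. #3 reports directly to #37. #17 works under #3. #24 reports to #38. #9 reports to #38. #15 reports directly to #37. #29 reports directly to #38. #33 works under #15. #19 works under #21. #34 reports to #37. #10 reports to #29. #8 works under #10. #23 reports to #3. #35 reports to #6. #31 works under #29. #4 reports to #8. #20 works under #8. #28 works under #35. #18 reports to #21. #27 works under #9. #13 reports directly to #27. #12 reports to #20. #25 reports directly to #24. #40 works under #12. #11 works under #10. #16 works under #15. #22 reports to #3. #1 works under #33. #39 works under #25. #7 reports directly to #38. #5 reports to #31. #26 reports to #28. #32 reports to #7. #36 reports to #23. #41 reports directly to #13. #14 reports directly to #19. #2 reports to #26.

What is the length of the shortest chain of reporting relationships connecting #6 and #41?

5

#41 is in #6's organization: the chain from #41 up to #6 is #41 → #13 → #27 → #9 → #38 → #6, which is 5 links.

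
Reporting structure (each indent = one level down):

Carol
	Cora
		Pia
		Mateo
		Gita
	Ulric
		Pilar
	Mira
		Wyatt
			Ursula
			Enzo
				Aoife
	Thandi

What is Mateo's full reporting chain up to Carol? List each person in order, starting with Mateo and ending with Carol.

Mateo reports to Cora. Cora reports to Carol. Carol is at the top.

Mateo -> Cora -> Carol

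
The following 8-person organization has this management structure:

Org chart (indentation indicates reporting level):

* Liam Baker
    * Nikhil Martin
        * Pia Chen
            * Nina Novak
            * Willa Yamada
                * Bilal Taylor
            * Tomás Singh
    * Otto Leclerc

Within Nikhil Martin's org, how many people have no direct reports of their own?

3

The people in Nikhil Martin's organization with no one reporting to them are Tomás Singh, Bilal Taylor, Nina Novak. That is 3.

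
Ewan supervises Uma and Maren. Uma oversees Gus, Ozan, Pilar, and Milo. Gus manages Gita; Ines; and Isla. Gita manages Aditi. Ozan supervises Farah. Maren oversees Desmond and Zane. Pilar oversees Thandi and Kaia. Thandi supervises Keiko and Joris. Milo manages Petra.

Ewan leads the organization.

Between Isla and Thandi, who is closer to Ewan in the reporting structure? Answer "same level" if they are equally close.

same level

Both Isla and Thandi are 3 levels below Ewan.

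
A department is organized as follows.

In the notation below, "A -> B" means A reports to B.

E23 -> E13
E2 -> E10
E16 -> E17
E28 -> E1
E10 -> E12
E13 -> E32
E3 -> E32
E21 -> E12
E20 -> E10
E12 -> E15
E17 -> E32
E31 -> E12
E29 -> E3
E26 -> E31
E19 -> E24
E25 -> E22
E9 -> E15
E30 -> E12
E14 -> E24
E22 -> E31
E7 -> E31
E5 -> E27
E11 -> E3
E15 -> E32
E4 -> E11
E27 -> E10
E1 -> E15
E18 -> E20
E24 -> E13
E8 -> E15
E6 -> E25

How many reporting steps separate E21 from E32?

Chain from E21 up to E32: E21 → E12 → E15 → E32. That is 3 steps up, so E21 is 3 levels below E32.

3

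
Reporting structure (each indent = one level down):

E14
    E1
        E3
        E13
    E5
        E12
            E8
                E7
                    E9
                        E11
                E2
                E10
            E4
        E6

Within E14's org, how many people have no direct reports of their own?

7

The people in E14's organization with no one reporting to them are E6, E4, E10, E2, E11, E13, E3. That is 7.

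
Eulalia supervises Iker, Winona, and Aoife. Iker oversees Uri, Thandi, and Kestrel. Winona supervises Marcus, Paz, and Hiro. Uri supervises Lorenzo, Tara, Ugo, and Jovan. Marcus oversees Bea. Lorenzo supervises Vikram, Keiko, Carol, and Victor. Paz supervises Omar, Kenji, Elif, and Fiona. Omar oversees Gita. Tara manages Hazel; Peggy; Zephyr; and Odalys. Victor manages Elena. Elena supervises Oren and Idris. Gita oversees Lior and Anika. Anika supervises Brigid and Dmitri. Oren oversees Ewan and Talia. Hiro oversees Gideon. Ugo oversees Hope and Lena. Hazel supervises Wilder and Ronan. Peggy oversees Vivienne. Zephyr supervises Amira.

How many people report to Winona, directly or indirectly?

14

Winona directly manages Marcus, Paz, Hiro. Under Marcus: Bea (1). Under Paz: Fiona, Elif, Kenji, Omar, Gita, Lior, Anika, Dmitri, Brigid (9). Under Hiro: Gideon (1). So Winona's organization is 3 direct reports plus everyone under them: 2 + 10 + 2 = 14.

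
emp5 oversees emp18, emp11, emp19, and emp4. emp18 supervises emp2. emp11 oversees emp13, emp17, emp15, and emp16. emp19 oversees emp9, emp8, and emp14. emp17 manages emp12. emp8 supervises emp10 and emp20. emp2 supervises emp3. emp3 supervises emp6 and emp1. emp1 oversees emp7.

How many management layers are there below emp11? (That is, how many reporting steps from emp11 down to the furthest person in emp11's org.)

The longest chain under emp11 runs emp11 → emp17 → emp12, which is 2 levels below emp11.

2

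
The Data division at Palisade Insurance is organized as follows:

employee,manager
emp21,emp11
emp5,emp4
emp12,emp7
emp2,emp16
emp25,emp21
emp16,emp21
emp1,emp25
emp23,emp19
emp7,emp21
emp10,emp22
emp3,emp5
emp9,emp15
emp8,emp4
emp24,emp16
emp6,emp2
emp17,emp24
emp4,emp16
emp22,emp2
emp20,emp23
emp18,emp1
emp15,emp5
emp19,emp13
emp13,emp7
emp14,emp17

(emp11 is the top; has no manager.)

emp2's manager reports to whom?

emp21

emp2 reports to emp16, and emp16 reports to emp21. So emp2's skip-level manager is emp21.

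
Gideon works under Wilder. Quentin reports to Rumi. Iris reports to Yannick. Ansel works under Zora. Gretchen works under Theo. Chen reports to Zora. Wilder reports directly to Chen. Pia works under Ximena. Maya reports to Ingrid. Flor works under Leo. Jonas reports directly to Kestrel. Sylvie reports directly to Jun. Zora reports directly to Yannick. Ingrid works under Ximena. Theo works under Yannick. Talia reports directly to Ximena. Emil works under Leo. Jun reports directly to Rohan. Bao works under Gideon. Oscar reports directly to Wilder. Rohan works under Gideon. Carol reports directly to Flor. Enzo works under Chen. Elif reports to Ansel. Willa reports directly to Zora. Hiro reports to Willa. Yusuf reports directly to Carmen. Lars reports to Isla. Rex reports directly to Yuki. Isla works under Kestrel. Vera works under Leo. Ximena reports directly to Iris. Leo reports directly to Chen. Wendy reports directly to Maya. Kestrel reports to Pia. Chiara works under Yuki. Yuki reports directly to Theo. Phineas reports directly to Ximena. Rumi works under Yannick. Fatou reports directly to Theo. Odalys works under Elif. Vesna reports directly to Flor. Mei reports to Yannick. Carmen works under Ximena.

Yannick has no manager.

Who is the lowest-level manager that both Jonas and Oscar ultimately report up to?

Jonas's chain of managers is Kestrel, Pia, Ximena, Iris, Yannick. Oscar's chain of managers is Wilder, Chen, Zora, Yannick. The first manager that appears in both chains is Yannick.

Yannick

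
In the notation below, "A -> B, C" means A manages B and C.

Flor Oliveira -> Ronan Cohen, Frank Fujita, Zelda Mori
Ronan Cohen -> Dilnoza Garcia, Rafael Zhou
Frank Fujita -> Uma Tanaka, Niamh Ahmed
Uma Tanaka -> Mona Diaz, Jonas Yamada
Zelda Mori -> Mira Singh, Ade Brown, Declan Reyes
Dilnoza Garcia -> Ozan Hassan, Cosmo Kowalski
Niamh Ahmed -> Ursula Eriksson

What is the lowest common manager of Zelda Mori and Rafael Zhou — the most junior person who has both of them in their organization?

Flor Oliveira

Zelda Mori's chain of managers is Flor Oliveira. Rafael Zhou's chain of managers is Ronan Cohen, Flor Oliveira. The first manager that appears in both chains is Flor Oliveira.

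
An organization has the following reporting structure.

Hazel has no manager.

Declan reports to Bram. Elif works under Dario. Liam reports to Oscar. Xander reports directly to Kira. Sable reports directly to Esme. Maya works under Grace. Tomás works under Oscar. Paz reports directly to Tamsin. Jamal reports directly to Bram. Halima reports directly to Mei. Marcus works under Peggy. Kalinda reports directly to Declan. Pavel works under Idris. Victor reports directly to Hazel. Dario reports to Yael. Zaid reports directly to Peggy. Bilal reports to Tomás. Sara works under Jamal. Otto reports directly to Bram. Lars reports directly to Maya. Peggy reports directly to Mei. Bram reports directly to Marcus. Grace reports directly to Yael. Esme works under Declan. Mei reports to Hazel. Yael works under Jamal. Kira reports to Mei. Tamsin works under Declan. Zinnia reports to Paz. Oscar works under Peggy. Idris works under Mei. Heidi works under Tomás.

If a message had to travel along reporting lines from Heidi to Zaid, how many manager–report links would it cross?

4

Heidi is 3 levels below Peggy, and Zaid is 1 level below Peggy (their lowest common manager). The shortest path runs up from Heidi to Peggy and back down to Zaid: 3 + 1 = 4 links.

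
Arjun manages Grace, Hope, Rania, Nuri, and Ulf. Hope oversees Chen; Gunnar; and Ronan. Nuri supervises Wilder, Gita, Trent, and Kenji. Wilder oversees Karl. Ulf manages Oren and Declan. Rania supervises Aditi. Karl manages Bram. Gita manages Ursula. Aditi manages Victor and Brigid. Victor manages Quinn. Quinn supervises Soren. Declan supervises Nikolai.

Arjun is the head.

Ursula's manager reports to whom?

Nuri

Ursula reports to Gita, and Gita reports to Nuri. So Ursula's skip-level manager is Nuri.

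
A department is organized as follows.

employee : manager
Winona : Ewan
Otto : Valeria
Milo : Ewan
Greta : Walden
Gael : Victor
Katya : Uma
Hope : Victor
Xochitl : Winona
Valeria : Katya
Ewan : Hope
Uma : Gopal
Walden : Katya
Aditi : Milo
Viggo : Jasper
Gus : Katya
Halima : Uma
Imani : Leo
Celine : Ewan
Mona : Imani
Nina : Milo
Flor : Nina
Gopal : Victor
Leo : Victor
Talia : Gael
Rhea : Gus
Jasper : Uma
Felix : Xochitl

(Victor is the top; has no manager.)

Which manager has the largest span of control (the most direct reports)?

Direct-report counts: Victor has 4; Gael has 1; Leo has 1; Imani has 1; Gopal has 1; Uma has 3; Jasper has 1; Katya has 3; Walden has 1; Valeria has 1; Gus has 1; Hope has 1; Ewan has 3; Winona has 1; Xochitl has 1; Milo has 2; Nina has 1. The largest is 4, held by Victor.

Victor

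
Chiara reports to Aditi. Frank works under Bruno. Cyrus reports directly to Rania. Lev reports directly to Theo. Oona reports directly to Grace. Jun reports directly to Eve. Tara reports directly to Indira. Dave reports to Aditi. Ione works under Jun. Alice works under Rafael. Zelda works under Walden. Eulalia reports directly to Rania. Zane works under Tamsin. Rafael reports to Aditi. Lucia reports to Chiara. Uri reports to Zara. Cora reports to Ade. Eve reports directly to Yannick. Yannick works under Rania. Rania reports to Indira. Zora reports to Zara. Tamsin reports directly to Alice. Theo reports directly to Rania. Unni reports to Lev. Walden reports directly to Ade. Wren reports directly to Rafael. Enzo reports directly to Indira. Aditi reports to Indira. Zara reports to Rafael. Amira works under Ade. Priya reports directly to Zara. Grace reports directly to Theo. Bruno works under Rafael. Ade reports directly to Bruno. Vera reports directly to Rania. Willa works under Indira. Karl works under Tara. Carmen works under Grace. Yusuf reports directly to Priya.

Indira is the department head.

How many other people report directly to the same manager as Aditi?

4

Aditi reports to Indira. Indira's other direct reports are Tara, Rania, Willa, Enzo — 4 peers.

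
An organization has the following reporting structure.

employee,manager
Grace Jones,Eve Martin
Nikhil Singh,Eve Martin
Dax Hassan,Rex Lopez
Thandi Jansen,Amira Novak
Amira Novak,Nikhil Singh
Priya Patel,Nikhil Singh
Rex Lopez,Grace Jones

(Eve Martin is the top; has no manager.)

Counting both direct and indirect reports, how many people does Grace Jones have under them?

Grace Jones directly manages Rex Lopez. Under Rex Lopez: Dax Hassan (1). That's 2 in total.

2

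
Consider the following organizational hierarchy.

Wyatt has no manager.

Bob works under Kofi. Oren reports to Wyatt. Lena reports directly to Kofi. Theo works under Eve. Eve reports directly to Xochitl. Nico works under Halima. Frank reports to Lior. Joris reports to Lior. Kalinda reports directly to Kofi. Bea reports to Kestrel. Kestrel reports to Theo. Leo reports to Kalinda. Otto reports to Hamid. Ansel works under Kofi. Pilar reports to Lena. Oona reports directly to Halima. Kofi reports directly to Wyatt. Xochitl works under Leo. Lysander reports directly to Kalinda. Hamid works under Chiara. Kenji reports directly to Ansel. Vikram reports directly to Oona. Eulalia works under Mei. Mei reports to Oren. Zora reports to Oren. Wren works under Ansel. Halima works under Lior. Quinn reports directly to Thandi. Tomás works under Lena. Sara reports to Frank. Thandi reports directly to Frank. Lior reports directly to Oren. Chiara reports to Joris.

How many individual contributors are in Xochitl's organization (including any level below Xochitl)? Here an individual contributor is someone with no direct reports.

The only person in Xochitl's organization with no one reporting to them is Bea. That is 1.

1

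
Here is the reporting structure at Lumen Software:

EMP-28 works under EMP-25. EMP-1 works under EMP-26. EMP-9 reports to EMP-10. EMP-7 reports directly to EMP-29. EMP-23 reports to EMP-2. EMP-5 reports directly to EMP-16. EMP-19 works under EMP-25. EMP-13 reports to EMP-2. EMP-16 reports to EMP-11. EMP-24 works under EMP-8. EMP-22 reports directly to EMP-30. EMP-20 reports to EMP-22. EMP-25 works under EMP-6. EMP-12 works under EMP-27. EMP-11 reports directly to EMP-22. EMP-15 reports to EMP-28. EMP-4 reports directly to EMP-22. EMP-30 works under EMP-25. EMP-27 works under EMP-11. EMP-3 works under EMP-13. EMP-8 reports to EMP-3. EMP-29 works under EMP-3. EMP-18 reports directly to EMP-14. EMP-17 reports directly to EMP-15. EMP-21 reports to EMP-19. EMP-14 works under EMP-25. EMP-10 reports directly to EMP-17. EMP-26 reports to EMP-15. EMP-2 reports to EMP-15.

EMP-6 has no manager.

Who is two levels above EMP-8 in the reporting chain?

EMP-13

EMP-8 reports to EMP-3, and EMP-3 reports to EMP-13. So EMP-8's skip-level manager is EMP-13.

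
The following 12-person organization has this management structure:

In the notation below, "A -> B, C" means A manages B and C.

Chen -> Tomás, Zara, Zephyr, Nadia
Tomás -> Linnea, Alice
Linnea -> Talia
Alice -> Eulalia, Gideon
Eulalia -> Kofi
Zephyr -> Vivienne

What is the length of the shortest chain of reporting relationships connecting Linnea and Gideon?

3

Linnea is 1 level below Tomás, and Gideon is 2 levels below Tomás (their lowest common manager). The shortest path runs up from Linnea to Tomás and back down to Gideon: 1 + 2 = 3 links.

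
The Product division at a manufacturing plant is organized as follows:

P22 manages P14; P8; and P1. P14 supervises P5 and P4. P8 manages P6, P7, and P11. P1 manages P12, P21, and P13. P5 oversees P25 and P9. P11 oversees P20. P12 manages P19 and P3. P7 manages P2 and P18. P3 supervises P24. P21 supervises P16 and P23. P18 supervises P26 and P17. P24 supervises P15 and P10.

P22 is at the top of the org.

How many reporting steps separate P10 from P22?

Chain from P10 up to P22: P10 → P24 → P3 → P12 → P1 → P22. That is 5 steps up, so P10 is 5 levels below P22.

5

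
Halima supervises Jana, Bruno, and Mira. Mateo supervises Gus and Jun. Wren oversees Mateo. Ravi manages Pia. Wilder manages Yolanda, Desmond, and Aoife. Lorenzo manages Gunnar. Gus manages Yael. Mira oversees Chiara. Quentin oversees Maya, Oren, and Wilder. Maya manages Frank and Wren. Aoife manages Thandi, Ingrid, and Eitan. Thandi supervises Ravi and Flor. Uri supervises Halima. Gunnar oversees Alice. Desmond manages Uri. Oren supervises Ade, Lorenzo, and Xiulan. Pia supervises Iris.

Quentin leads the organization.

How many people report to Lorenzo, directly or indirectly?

2

Lorenzo directly manages Gunnar. Under Gunnar: Alice (1). That's 2 in total.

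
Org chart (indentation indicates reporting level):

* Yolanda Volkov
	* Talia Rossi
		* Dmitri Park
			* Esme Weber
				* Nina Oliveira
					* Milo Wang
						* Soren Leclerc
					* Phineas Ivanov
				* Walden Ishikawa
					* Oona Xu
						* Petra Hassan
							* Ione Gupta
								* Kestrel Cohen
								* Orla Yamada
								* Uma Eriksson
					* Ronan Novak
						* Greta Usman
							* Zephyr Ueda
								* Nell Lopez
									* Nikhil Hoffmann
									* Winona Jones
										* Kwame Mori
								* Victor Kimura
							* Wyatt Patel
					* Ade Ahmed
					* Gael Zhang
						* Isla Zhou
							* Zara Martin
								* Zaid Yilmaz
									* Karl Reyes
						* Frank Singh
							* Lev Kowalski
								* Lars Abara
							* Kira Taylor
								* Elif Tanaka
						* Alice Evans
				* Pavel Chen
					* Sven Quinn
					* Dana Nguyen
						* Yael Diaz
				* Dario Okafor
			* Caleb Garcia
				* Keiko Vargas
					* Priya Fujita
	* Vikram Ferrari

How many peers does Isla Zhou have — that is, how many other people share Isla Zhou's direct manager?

2

Isla Zhou reports to Gael Zhang. Gael Zhang's other direct reports are Frank Singh, Alice Evans — 2 peers.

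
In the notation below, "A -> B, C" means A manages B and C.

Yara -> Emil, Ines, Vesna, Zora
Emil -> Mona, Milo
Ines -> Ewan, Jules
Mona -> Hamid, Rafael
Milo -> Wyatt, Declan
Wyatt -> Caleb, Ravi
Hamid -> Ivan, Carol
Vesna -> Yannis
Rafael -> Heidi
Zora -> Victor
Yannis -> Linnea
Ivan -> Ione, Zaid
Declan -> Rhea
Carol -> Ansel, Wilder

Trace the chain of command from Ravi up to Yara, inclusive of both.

Ravi -> Wyatt -> Milo -> Emil -> Yara

Ravi reports to Wyatt. Wyatt reports to Milo. Milo reports to Emil. Emil reports to Yara. Yara is at the top.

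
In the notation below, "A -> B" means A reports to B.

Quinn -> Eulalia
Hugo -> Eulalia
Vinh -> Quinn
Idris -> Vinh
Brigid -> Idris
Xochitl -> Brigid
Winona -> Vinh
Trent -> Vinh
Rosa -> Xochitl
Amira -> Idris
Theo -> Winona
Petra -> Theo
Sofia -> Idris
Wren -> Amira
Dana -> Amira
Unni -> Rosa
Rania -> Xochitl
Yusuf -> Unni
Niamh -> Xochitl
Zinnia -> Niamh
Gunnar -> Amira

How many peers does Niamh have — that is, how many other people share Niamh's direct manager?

2

Niamh reports to Xochitl. Xochitl's other direct reports are Rosa, Rania — 2 peers.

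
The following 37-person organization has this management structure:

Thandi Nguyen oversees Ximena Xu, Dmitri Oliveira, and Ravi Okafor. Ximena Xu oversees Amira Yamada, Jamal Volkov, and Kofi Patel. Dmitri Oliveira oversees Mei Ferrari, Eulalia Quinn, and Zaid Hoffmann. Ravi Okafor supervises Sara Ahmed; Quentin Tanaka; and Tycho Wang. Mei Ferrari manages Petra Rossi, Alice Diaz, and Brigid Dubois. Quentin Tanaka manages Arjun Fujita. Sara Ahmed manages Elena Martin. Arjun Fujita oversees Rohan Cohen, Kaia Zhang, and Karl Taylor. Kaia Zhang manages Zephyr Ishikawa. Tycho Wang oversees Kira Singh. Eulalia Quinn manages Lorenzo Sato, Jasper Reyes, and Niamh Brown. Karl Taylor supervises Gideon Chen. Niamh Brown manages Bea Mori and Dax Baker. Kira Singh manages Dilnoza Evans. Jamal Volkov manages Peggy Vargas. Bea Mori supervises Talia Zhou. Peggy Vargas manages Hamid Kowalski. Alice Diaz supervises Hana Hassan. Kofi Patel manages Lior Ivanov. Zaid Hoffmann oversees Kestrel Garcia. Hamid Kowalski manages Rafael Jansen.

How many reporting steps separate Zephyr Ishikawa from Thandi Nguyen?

5

Chain from Zephyr Ishikawa up to Thandi Nguyen: Zephyr Ishikawa → Kaia Zhang → Arjun Fujita → Quentin Tanaka → Ravi Okafor → Thandi Nguyen. That is 5 steps up, so Zephyr Ishikawa is 5 levels below Thandi Nguyen.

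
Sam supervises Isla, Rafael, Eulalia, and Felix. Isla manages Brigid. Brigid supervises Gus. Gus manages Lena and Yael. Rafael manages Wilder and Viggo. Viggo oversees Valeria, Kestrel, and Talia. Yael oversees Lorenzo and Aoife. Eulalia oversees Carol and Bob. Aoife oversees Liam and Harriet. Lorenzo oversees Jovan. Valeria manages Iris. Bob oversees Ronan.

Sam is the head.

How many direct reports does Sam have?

4

Sam directly manages Isla, Rafael, Eulalia, Felix. That is 4 direct reports.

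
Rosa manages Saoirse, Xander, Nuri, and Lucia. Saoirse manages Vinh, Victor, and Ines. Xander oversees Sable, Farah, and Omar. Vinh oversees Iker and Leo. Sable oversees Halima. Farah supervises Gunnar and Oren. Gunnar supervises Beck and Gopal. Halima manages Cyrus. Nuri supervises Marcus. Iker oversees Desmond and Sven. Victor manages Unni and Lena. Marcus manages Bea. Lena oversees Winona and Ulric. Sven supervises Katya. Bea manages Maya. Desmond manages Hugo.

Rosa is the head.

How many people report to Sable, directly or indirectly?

2

Sable directly manages Halima. Under Halima: Cyrus (1). That's 2 in total.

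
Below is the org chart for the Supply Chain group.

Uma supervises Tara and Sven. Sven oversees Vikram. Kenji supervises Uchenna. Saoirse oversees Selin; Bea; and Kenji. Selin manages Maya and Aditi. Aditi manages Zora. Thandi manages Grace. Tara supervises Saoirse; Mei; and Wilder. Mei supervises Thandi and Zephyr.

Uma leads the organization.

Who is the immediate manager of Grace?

Grace reports directly to Thandi.

Thandi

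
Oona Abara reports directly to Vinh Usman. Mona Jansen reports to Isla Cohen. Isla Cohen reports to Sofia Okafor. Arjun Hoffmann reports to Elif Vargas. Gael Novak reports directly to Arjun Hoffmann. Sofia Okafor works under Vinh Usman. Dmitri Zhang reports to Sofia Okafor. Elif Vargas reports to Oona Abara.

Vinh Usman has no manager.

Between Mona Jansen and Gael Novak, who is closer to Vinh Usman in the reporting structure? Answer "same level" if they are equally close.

Mona Jansen

Mona Jansen is 3 levels below Vinh Usman; Gael Novak is 4. Mona Jansen is higher.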